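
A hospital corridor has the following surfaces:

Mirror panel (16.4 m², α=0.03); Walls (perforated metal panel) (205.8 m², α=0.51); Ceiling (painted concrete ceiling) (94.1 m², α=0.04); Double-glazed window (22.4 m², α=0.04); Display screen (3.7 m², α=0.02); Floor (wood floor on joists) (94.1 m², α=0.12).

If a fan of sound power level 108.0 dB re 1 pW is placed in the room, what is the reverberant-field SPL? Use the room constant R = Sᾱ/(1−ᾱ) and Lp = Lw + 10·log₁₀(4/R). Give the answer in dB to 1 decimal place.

91.8 dB

Σ(Sᵢαᵢ) = 16.4×0.03 + 205.8×0.51 + 94.1×0.04 + 22.4×0.04 + 3.7×0.02 + 94.1×0.12 = 121.476; total area S = 436.5 m².
ᾱ = 0.2783, so room constant R = A/(1−ᾱ) = 168.319 m².
Lp = 108.0 + 10·log₁₀(4/168.319) = 108.0 + (-16.24) = 91.8 dB.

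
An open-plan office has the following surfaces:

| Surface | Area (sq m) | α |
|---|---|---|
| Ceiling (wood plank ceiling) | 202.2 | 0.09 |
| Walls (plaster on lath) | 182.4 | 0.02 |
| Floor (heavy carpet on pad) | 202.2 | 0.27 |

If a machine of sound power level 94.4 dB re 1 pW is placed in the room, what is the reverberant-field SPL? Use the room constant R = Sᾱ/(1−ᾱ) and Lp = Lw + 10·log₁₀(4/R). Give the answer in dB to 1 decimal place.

81.0 dB

Σ(Sᵢαᵢ) = 202.2×0.09 + 182.4×0.02 + 202.2×0.27 = 76.440; total area S = 586.8 sq m.
ᾱ = 0.1303, so room constant R = A/(1−ᾱ) = 87.892 sq m.
Lp = 94.4 + 10·log₁₀(4/87.892) = 94.4 + (-13.42) = 81.0 dB.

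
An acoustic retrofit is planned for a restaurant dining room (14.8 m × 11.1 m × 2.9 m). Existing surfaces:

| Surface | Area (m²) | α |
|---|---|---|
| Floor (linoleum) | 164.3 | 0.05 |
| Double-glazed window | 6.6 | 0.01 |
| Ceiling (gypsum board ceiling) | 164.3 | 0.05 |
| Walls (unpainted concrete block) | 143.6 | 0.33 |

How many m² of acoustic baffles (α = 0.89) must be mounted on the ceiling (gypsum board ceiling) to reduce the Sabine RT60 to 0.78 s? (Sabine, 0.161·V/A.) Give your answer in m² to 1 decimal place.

41.0

Total absorption A₁ = 164.3·0.05 + 6.6·0.01 + 164.3·0.05 + 143.6·0.33
  = 8.215 + 0.066 + 8.215 + 47.388 = 63.884 m² sabins.
V = 476.412 m³. Target absorption A₂ = 0.161 × 476.412 / 0.78 = 98.336 sabins.
Absorption to add: 98.336 − 63.884 = 34.452 sabins.
Net gain per m²: Δα = 0.89 − 0.05 = 0.84.
Panel area = 34.452 / 0.84 = 41.0 m².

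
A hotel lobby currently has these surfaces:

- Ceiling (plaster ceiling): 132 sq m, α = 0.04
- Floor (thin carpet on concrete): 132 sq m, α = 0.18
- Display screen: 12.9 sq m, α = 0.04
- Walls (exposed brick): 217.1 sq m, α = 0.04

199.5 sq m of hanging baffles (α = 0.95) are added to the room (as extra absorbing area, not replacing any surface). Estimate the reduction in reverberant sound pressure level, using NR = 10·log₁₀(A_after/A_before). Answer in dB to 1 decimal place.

A_before = Σ Sᵢαᵢ = 132·0.04 + 132·0.18 + 12.9·0.04 + 217.1·0.04 = 38.240 sabins.
Added absorption = 199.5 × 0.95 = 189.525 sabins.
A_after = 38.240 + 189.525 = 227.765 sabins.
NR = 10·log₁₀(227.765/38.240) = 7.7 dB.

7.7 dB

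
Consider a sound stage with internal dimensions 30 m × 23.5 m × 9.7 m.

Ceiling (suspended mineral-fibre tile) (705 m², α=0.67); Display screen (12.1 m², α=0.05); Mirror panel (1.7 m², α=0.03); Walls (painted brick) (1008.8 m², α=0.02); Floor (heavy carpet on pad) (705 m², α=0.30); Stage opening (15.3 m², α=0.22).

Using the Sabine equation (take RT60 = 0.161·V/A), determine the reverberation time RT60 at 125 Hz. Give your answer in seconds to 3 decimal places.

1.555 seconds

Equivalent absorption area: A = 705×0.67 + 12.1×0.05 + 1.7×0.03 + 1008.8×0.02 + 705×0.30 + 15.3×0.22 = 708.048 m².
Room volume: 6838.5 m³.
RT60 = 0.161 · V / A = 0.161 × 6838.5 / 708.048 = 1.555 s.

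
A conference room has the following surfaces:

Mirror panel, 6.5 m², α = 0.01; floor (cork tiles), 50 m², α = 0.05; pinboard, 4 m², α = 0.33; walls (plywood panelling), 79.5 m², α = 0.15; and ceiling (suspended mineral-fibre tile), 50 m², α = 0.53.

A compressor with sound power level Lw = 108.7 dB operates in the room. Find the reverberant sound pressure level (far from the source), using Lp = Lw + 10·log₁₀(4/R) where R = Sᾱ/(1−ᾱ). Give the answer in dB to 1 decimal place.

97.4 dB

A = 42.310 sabins; S = 190.0 m².
ᾱ = 0.2227, so room constant R = A/(1−ᾱ) = 54.432 m².
Lp = 108.7 + 10·log₁₀(4/54.432) = 108.7 + (-11.34) = 97.4 dB.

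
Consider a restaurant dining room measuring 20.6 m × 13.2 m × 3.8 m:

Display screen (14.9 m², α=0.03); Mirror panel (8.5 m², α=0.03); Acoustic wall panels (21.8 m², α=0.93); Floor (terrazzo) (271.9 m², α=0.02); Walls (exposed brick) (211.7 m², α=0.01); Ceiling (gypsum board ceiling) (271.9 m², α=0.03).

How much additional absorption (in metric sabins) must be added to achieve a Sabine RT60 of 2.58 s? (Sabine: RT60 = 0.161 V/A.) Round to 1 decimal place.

Equivalent absorption area: A₁ = 14.9*0.03 + 8.5*0.03 + 21.8*0.93 + 271.9*0.02 + 211.7*0.01 + 271.9*0.03 = 36.688 m².
For T = 2.58 s, need A₂ = 0.161·V/T = 0.161·1033.296/2.58 = 64.481 sabins.
ΔA = A₂ − A₁ = 64.481 − 36.688 = 27.8 sabins.

27.8 sabins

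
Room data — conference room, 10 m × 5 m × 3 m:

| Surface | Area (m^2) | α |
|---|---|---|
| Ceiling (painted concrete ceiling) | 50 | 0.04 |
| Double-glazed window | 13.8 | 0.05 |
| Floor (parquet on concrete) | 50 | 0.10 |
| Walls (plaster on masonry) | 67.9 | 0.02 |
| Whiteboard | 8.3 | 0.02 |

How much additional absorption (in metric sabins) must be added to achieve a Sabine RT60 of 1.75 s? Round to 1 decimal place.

4.6 sabins

Summing Sᵢαᵢ: 2.000 + 0.690 + 5.000 + 1.358 + 0.166 → A₁ = 9.214 sabins.
V = 150 m³. Required absorption A₂ = 0.161 × 150 / 1.75 = 13.800 sabins.
Shortfall: 13.800 − 9.214 = 4.6 sabins.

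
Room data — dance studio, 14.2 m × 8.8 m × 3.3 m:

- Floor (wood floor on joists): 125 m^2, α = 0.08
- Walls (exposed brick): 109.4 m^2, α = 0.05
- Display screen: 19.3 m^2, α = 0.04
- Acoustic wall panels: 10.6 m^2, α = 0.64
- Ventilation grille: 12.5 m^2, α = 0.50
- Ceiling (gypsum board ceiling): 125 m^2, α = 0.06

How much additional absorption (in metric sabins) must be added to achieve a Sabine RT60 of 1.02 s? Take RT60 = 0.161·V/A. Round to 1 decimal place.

Summing Sᵢαᵢ: 10.000 + 5.470 + 0.772 + 6.784 + 6.250 + 7.500 → A₁ = 36.776 sabins.
For T = 1.02 s, need A₂ = 0.161·V/T = 0.161·412.368/1.02 = 65.089 sabins.
ΔA = A₂ − A₁ = 65.089 − 36.776 = 28.3 sabins.

28.3 sabins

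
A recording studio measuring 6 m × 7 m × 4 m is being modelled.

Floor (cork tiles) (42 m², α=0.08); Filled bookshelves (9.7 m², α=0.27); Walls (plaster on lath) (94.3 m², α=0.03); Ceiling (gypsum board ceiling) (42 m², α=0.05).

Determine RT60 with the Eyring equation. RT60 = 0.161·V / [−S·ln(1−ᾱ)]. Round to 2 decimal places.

Total surface area S = 42 + 9.7 + 94.3 + 42 = 188.0 m².
Absorption A = 42·0.08 + 9.7·0.27 + 94.3·0.03 + 42·0.05 = 10.908 sabins.
Mean coefficient ᾱ = A/S = 0.0580.
Eyring denominator: −S ln(1−ᾱ) = 11.233.
V = 6 × 7 × 4 = 168 m³.
RT60 = 0.161 × 168 / 11.233 = 2.41 s.

2.41 s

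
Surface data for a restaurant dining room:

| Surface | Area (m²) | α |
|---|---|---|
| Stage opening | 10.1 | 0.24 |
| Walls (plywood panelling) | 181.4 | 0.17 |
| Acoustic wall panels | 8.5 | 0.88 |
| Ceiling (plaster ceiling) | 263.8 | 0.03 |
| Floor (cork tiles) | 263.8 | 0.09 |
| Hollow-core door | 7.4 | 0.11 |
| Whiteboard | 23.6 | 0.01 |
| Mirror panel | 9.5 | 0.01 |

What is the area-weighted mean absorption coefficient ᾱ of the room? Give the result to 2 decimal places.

S = Σ Sᵢ = 10.1 + 181.4 + 8.5 + 263.8 + 263.8 + 7.4 + 23.6 + 9.5 = 768.1 m².
A = 10.1*0.24 + 181.4*0.17 + 8.5*0.88 + 263.8*0.03 + 263.8*0.09 + 7.4*0.11 + 23.6*0.01 + 9.5*0.01 = 73.543 sabins.
ᾱ = A/S = 0.10.

0.10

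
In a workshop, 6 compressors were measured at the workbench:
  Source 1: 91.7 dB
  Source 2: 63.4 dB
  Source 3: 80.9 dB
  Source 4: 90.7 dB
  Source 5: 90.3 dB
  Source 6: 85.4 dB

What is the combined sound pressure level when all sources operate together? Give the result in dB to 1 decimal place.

Sum in the linear (power) domain: Σ 10^(Lᵢ/10) = 10^(91.7/10) + 10^(63.4/10) + 10^(80.9/10) + 10^(90.7/10) + 10^(90.3/10) + 10^(85.4/10) = 4.197e+09.
L_total = 10·log₁₀(4.197e+09) = 96.2 dB.

96.2 dB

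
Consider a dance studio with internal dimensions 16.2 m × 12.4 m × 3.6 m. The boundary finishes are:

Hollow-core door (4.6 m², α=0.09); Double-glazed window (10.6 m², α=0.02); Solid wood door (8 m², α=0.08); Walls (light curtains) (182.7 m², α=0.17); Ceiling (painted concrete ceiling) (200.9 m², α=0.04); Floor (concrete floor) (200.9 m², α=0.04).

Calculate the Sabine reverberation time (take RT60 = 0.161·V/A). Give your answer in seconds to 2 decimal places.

2.41 seconds

Total absorption A = 4.6*0.09 + 10.6*0.02 + 8*0.08 + 182.7*0.17 + 200.9*0.04 + 200.9*0.04
  = 0.414 + 0.212 + 0.640 + 31.059 + 8.036 + 8.036 = 48.397 m² sabins.
V = 16.2·12.4·3.6 = 723.168 m³.
RT60 = 0.161 · V / A = 0.161 × 723.168 / 48.397 = 2.41 s.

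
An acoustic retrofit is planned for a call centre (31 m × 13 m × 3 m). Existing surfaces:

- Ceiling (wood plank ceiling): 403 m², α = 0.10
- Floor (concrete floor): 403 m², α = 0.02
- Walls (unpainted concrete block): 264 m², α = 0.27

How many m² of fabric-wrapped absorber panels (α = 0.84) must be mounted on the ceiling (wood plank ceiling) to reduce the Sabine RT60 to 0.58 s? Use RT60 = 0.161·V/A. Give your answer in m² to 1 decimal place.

291.8

Equivalent absorption area: A₁ = 403*0.10 + 403*0.02 + 264*0.27 = 119.640 m².
V = 1209 m³. Target absorption A₂ = 0.161 × 1209 / 0.58 = 335.602 sabins.
Absorption to add: 335.602 − 119.640 = 215.962 sabins.
Each m² of panel replacing the ceiling (wood plank ceiling) adds (0.84 − 0.10) = 0.74 sabins.
Area = ΔA/Δα = 215.962/0.74 = 291.8 m².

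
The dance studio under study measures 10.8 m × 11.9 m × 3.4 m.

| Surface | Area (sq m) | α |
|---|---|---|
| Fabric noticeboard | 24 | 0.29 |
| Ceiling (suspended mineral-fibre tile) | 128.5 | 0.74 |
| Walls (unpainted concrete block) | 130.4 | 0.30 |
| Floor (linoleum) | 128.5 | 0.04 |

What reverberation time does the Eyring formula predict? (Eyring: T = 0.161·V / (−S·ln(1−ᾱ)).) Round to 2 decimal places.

0.39 s

S = Σ Sᵢ = 411.4 sq m.
Σ(Sᵢαᵢ) = 24·0.29 + 128.5·0.74 + 130.4·0.30 + 128.5·0.04 = 146.310.
Mean coefficient ᾱ = A/S = 0.3556.
−S·ln(1−ᾱ) = −411.4 × ln(1 − 0.3556) = 180.784.
V = 10.8 × 11.9 × 3.4 = 436.968 m³.
T = 0.161·V/[−S·ln(1−ᾱ)] = 0.161·436.968/180.784 = 0.39 s.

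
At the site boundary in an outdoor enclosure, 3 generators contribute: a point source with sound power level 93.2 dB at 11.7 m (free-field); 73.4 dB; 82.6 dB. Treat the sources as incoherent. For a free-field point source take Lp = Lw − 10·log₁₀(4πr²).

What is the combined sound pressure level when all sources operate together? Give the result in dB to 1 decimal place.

Source at 11.7 m: Lp = 93.2 − 10·log₁₀(4π·11.7²) = 93.2 − 10·log₁₀(1720.210) = 60.8 dB.
Converting to relative power and adding: 10^(60.8/10) + 10^(73.4/10) + 10^(82.6/10) = 2.05e+08.
Combined level = 10 log₁₀(2.05e+08) = 83.1 dB.

83.1 dB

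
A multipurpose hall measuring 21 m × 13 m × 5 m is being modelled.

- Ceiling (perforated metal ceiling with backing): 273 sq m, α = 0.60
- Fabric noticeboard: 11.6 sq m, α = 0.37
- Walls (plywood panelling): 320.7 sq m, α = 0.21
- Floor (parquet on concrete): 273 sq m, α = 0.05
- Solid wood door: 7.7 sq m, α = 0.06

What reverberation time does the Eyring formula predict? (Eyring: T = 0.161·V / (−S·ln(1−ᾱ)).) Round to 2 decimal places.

0.75 seconds

Total surface area S = 273 + 11.6 + 320.7 + 273 + 7.7 = 886.0 sq m.
Σ(Sᵢαᵢ) = 273·0.60 + 11.6·0.37 + 320.7·0.21 + 273·0.05 + 7.7·0.06 = 249.551.
Mean coefficient ᾱ = A/S = 0.2817.
Eyring denominator: −S ln(1−ᾱ) = 293.149.
V = 21 × 13 × 5 = 1365 m³.
T = 0.161·V/[−S·ln(1−ᾱ)] = 0.161·1365/293.149 = 0.75 s.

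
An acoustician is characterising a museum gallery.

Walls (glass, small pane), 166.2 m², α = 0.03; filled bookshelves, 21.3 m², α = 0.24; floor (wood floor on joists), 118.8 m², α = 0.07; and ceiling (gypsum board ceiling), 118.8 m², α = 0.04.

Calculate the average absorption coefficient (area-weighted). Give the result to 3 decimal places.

0.054

Total surface area S = 425.1 m².
A = 166.2*0.03 + 21.3*0.24 + 118.8*0.07 + 118.8*0.04 = 23.166 sabins.
ᾱ = A/S = 0.054.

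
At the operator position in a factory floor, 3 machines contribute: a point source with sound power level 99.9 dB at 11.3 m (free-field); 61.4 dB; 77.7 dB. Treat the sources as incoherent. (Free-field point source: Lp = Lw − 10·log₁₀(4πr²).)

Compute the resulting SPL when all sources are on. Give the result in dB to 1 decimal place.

78.2 dB

Source at 11.3 m: Lp = 99.9 − 10·log₁₀(4π·11.3²) = 99.9 − 10·log₁₀(1604.600) = 67.8 dB.
Converting to relative power and adding: 10^(67.8/10) + 10^(61.4/10) + 10^(77.7/10) = 6.629e+07.
L_total = 10·log₁₀(6.629e+07) = 78.2 dB.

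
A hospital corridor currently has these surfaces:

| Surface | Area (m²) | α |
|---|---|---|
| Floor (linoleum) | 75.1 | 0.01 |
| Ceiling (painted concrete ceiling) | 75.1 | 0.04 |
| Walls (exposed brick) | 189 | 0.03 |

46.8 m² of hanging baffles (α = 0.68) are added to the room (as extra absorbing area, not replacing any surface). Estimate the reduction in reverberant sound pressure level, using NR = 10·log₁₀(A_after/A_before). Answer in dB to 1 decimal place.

6.4 dB

Total absorption A_before = 75.1*0.01 + 75.1*0.04 + 189*0.03
  = 0.751 + 3.004 + 5.670 = 9.425 m² sabins.
Added absorption = 46.8 × 0.68 = 31.824 sabins.
A_after = 9.425 + 31.824 = 41.249 sabins.
Reduction = 10 log₁₀(A_after/A_before) = 10 log₁₀(4.3766) = 6.4 dB.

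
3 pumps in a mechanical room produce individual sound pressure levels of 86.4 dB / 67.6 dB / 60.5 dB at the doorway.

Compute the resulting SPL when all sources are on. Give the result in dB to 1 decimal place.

Converting to relative power and adding: 10^(86.4/10) + 10^(67.6/10) + 10^(60.5/10) = 4.434e+08.
L_total = 10·log₁₀(4.434e+08) = 86.5 dB.

86.5 dB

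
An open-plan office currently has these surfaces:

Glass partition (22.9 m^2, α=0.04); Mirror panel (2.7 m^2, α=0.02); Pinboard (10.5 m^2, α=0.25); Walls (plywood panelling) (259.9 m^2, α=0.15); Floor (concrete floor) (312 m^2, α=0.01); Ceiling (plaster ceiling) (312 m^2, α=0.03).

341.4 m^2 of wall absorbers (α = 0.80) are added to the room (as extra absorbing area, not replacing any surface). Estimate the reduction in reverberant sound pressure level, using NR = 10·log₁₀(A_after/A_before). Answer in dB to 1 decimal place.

Summing Sᵢαᵢ: 0.916 + 0.054 + 2.625 + 38.985 + 3.120 + 9.360 → A_before = 55.060 sabins.
Treatment contributes 341.4·0.80 = 273.120 sabins.
New total A_after = 328.180 sabins.
NR = 10·log₁₀(328.180/55.060) = 7.8 dB.

7.8 dB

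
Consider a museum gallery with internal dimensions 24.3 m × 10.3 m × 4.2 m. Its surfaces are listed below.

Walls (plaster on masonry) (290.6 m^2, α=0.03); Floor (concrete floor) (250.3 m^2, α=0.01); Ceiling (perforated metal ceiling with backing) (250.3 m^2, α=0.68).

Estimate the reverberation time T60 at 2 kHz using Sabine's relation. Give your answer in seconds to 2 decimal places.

Summing Sᵢαᵢ: 8.718 + 2.503 + 170.204 → A = 181.425 sabins.
Room volume: 1051.218 m³.
T = 0.161 V/A = 0.161·1051.218/181.425 = 0.93 s.

0.93 sec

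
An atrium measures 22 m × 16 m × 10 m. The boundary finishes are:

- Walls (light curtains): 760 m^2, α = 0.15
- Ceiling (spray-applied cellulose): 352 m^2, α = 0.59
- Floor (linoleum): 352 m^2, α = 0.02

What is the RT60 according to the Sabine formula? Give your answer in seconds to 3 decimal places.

Equivalent absorption area: A = 760·0.15 + 352·0.59 + 352·0.02 = 328.720 m^2.
Volume V = 22 × 16 × 10 = 3520 m³.
RT60 = 0.161 · V / A = 0.161 × 3520 / 328.720 = 1.724 s.

1.724 sec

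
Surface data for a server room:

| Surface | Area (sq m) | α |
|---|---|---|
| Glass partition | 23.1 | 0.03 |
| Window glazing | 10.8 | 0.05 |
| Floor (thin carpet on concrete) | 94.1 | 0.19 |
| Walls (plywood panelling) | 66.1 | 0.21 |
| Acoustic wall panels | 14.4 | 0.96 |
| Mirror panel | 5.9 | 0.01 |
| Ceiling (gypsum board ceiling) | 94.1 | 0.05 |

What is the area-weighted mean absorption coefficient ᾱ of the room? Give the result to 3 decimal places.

Total surface area S = 308.5 sq m.
A = 23.1×0.03 + 10.8×0.05 + 94.1×0.19 + 66.1×0.21 + 14.4×0.96 + 5.9×0.01 + 94.1×0.05 = 51.581 sabins.
ᾱ = A/S = 0.167.

0.167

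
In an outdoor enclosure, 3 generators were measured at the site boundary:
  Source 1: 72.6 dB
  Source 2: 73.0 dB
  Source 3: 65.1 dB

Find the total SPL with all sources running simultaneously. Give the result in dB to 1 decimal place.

76.2 dB

Σ 10^(Lᵢ/10) = 4.139e+07.
L_total = 10·log₁₀(4.139e+07) = 76.2 dB.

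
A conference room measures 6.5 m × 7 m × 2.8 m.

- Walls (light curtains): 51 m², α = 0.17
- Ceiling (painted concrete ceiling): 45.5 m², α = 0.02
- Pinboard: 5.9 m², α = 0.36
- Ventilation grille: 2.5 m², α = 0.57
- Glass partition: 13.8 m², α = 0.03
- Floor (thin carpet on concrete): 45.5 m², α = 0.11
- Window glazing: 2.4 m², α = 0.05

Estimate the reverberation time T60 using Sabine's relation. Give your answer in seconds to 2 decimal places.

1.10 s

A = Σ Sᵢαᵢ = 51·0.17 + 45.5·0.02 + 5.9·0.36 + 2.5·0.57 + 13.8·0.03 + 45.5·0.11 + 2.4·0.05 = 18.668 sabins.
Room volume: 127.4 m³.
Sabine: RT60 = 0.161 × 127.4 / 18.668 = 1.10 s.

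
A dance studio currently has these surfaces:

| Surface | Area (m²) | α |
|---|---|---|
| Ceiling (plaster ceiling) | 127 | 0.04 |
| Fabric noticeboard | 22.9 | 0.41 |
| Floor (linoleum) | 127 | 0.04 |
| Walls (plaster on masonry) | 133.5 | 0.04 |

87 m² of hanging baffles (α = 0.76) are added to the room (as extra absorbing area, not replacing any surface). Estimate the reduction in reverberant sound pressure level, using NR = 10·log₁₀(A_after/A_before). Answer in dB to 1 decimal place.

A_before = Σ Sᵢαᵢ = 127*0.04 + 22.9*0.41 + 127*0.04 + 133.5*0.04 = 24.889 sabins.
Treatment contributes 87·0.76 = 66.120 sabins.
A_after = 24.889 + 66.120 = 91.009 sabins.
NR = 10·log₁₀(91.009/24.889) = 5.6 dB.

5.6 dB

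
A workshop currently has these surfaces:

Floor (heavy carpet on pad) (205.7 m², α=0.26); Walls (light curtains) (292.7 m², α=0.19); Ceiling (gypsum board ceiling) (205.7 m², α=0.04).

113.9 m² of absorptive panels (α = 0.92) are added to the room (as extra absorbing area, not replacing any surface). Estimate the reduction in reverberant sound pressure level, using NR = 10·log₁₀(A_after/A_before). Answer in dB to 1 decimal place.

Total absorption A_before = 205.7·0.26 + 292.7·0.19 + 205.7·0.04
  = 53.482 + 55.613 + 8.228 = 117.323 m² sabins.
Treatment contributes 113.9·0.92 = 104.788 sabins.
A_after = 117.323 + 104.788 = 222.111 sabins.
Reduction = 10 log₁₀(A_after/A_before) = 10 log₁₀(1.8932) = 2.8 dB.

2.8 dB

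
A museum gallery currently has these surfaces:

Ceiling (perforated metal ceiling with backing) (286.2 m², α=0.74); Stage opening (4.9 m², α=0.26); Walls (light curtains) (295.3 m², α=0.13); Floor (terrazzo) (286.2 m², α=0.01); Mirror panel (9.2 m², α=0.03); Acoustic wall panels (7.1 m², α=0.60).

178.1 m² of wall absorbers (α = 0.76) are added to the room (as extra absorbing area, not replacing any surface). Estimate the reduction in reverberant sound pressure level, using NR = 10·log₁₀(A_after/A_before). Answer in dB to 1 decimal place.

Equivalent absorption area: A_before = 286.2*0.74 + 4.9*0.26 + 295.3*0.13 + 286.2*0.01 + 9.2*0.03 + 7.1*0.60 = 258.849 m².
Treatment contributes 178.1·0.76 = 135.356 sabins.
New total A_after = 394.205 sabins.
NR = 10·log₁₀(394.205/258.849) = 1.8 dB.

1.8 dB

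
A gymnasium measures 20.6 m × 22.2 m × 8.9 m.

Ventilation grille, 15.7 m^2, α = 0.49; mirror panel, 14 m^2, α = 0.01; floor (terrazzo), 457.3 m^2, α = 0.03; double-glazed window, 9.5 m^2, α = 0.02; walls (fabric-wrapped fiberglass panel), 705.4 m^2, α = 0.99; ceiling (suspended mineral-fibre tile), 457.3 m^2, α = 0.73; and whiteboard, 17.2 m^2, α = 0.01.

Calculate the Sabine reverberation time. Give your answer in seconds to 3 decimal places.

Summing Sᵢαᵢ: 7.693 + 0.140 + 13.719 + 0.190 + 698.346 + 333.829 + 0.172 → A = 1054.089 sabins.
Room volume: 4070.148 m³.
RT60 = 0.161 · V / A = 0.161 × 4070.148 / 1054.089 = 0.622 s.

0.622 seconds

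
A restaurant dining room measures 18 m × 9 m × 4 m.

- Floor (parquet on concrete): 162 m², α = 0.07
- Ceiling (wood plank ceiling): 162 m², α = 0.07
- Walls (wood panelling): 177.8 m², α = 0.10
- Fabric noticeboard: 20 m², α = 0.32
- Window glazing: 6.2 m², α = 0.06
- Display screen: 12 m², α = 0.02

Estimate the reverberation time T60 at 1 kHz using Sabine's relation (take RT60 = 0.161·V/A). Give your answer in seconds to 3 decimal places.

A = Σ Sᵢαᵢ = 162·0.07 + 162·0.07 + 177.8·0.10 + 20·0.32 + 6.2·0.06 + 12·0.02 = 47.472 sabins.
Room volume: 648 m³.
T = 0.161 V/A = 0.161·648/47.472 = 2.198 s.

2.198 seconds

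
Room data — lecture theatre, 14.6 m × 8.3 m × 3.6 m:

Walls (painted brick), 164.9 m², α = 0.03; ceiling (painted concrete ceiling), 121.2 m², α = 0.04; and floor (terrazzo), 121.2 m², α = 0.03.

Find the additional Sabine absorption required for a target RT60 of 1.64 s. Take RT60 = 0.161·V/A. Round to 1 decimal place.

Equivalent absorption area: A₁ = 164.9*0.03 + 121.2*0.04 + 121.2*0.03 = 13.431 m².
For T = 1.64 s, need A₂ = 0.161·V/T = 0.161·436.248/1.64 = 42.827 sabins.
Additional absorption ΔA = 42.827 − 13.431 = 29.4 sabins.

29.4 sabins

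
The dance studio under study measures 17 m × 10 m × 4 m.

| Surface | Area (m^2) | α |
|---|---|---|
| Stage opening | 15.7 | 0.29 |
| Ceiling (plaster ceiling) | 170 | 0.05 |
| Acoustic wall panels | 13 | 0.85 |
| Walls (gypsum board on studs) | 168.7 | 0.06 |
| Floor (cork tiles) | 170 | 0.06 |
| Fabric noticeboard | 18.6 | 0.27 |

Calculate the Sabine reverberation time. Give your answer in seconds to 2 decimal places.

2.21 s

Total absorption A = 15.7·0.29 + 170·0.05 + 13·0.85 + 168.7·0.06 + 170·0.06 + 18.6·0.27
  = 4.553 + 8.500 + 11.050 + 10.122 + 10.200 + 5.022 = 49.447 m^2 sabins.
Volume V = 17 × 10 × 4 = 680 m³.
Sabine: RT60 = 0.161 × 680 / 49.447 = 2.21 s.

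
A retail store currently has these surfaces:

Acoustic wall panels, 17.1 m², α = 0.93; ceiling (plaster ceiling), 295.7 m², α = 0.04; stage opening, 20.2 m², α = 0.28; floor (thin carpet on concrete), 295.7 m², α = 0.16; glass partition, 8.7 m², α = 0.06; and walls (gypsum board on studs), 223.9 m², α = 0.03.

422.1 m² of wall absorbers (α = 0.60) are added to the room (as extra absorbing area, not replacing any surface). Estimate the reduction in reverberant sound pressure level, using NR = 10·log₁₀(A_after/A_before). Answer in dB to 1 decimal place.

Equivalent absorption area: A_before = 17.1·0.93 + 295.7·0.04 + 20.2·0.28 + 295.7·0.16 + 8.7·0.06 + 223.9·0.03 = 87.938 m².
Added absorption = 422.1 × 0.60 = 253.260 sabins.
A_after = 87.938 + 253.260 = 341.198 sabins.
NR = 10·log₁₀(341.198/87.938) = 5.9 dB.

5.9 dB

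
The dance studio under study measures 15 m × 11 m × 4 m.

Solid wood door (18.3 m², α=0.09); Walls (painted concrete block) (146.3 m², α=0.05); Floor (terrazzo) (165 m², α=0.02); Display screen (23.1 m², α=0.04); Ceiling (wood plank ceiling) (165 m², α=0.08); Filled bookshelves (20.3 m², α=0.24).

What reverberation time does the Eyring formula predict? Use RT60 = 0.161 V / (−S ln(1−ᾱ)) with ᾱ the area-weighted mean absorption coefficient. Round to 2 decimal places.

3.30 seconds

S = Σ Sᵢ = 538.0 m².
Σ(Sᵢαᵢ) = 18.3×0.09 + 146.3×0.05 + 165×0.02 + 23.1×0.04 + 165×0.08 + 20.3×0.24 = 31.258.
Mean coefficient ᾱ = A/S = 0.0581.
Eyring denominator: −S ln(1−ᾱ) = 32.203.
V = 15 × 11 × 4 = 660 m³.
RT60 = 0.161 × 660 / 32.203 = 3.30 s.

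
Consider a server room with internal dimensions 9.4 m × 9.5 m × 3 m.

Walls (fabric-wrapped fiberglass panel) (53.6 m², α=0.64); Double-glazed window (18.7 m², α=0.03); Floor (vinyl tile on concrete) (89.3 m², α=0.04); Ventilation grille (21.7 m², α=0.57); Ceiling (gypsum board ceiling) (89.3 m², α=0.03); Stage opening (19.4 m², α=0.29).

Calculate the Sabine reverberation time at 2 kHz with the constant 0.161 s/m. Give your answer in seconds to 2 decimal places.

Summing Sᵢαᵢ: 34.304 + 0.561 + 3.572 + 12.369 + 2.679 + 5.626 → A = 59.111 sabins.
Volume V = 9.4 × 9.5 × 3 = 267.9 m³.
RT60 = 0.161 · V / A = 0.161 × 267.9 / 59.111 = 0.73 s.

0.73 sec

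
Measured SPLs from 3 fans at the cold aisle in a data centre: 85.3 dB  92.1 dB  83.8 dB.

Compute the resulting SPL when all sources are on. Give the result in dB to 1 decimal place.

Converting to relative power and adding: 10^(85.3/10) + 10^(92.1/10) + 10^(83.8/10) = 2.201e+09.
Back to dB: 10·log₁₀ Σ = 93.4 dB.

93.4 dB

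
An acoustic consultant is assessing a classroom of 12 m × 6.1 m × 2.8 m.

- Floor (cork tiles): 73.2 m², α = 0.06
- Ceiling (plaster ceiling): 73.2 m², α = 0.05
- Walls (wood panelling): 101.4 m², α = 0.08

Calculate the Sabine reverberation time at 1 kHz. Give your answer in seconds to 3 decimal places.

Summing Sᵢαᵢ: 4.392 + 3.660 + 8.112 → A = 16.164 sabins.
V = 12·6.1·2.8 = 204.96 m³.
Sabine: RT60 = 0.161 × 204.96 / 16.164 = 2.041 s.

2.041 seconds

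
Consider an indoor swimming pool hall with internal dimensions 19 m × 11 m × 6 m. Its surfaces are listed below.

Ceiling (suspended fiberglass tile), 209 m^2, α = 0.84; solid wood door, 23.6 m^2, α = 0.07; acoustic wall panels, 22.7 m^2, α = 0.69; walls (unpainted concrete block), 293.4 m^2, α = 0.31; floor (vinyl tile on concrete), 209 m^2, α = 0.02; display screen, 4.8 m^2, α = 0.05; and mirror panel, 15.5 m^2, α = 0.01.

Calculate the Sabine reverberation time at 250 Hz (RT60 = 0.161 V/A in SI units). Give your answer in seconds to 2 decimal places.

0.70 s

Total absorption A = 209×0.84 + 23.6×0.07 + 22.7×0.69 + 293.4×0.31 + 209×0.02 + 4.8×0.05 + 15.5×0.01
  = 175.560 + 1.652 + 15.663 + 90.954 + 4.180 + 0.240 + 0.155 = 288.404 m^2 sabins.
Volume V = 19 × 11 × 6 = 1254 m³.
RT60 = 0.161 · V / A = 0.161 × 1254 / 288.404 = 0.70 s.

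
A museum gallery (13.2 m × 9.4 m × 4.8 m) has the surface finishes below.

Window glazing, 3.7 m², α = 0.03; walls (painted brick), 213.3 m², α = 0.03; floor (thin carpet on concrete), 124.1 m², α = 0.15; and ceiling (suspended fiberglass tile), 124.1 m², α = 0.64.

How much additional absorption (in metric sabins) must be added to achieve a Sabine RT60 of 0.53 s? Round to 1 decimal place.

Total absorption A₁ = 3.7*0.03 + 213.3*0.03 + 124.1*0.15 + 124.1*0.64
  = 0.111 + 6.399 + 18.615 + 79.424 = 104.549 m² sabins.
For T = 0.53 s, need A₂ = 0.161·V/T = 0.161·595.584/0.53 = 180.923 sabins.
ΔA = A₂ − A₁ = 180.923 − 104.549 = 76.4 sabins.

76.4 sabins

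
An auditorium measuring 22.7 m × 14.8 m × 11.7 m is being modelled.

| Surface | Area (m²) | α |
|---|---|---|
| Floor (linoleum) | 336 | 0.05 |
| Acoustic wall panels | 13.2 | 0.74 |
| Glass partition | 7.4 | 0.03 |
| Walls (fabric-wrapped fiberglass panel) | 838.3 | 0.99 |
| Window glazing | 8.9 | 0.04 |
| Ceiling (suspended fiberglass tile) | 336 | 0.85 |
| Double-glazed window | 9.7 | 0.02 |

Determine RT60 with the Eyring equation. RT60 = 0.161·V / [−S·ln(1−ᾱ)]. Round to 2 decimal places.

Total surface area S = 336 + 13.2 + 7.4 + 838.3 + 8.9 + 336 + 9.7 = 1549.5 m².
Absorption A = 336×0.05 + 13.2×0.74 + 7.4×0.03 + 838.3×0.99 + 8.9×0.04 + 336×0.85 + 9.7×0.02 = 1142.857 sabins.
Mean coefficient ᾱ = A/S = 0.7376.
−S·ln(1−ᾱ) = −1549.5 × ln(1 − 0.7376) = 2073.053.
V = 22.7 × 14.8 × 11.7 = 3930.732 m³.
T = 0.161·V/[−S·ln(1−ᾱ)] = 0.161·3930.732/2073.053 = 0.31 s.

0.31 s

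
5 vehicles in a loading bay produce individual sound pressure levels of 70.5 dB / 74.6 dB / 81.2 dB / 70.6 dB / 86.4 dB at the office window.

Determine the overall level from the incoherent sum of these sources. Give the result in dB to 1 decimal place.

Converting to relative power and adding: 10^(70.5/10) + 10^(74.6/10) + 10^(81.2/10) + 10^(70.6/10) + 10^(86.4/10) = 6.199e+08.
L_total = 10·log₁₀(6.199e+08) = 87.9 dB.

87.9 dB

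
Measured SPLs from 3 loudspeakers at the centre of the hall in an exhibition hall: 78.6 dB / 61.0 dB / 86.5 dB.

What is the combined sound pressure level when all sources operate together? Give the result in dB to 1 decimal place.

Converting to relative power and adding: 10^(78.6/10) + 10^(61.0/10) + 10^(86.5/10) = 5.204e+08.
L_total = 10·log₁₀(5.204e+08) = 87.2 dB.

87.2 dB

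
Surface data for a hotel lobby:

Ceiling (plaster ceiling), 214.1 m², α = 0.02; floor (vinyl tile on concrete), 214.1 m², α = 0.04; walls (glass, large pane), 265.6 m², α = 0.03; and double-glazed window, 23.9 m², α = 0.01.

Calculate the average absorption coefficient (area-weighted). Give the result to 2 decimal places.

S = Σ Sᵢ = 214.1 + 214.1 + 265.6 + 23.9 = 717.7 m².
A = 214.1·0.02 + 214.1·0.04 + 265.6·0.03 + 23.9·0.01 = 21.053 sabins.
ᾱ = 21.053 / 717.7 = 0.03.

0.03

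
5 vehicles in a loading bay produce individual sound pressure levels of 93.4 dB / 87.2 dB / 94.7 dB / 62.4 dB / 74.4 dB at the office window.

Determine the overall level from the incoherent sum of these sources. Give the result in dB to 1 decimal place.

Converting to relative power and adding: 10^(93.4/10) + 10^(87.2/10) + 10^(94.7/10) + 10^(62.4/10) + 10^(74.4/10) = 5.693e+09.
L_total = 10·log₁₀(5.693e+09) = 97.6 dB.

97.6 dB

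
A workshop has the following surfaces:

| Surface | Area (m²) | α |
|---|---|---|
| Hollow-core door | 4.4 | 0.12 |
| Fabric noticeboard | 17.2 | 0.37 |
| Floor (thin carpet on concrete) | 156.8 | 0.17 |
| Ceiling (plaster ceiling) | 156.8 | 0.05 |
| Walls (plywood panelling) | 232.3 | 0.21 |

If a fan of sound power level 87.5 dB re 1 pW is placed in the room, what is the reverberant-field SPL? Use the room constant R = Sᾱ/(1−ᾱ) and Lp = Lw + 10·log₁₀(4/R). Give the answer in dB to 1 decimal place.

A = 90.171 sabins; S = 567.5 m².
ᾱ = 90.171/567.5 = 0.1589; R = Sᾱ/(1−ᾱ) = 90.171/(1−0.1589) = 107.206 m².
Lp = 87.5 + 10·log₁₀(4/107.206) = 87.5 + (-14.28) = 73.2 dB.

73.2 dB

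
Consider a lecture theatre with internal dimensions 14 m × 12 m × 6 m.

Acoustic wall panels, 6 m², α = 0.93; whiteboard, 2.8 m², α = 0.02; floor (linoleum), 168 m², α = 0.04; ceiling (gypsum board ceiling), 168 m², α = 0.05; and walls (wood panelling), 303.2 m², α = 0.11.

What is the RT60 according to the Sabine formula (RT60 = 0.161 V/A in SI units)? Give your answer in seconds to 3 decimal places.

Total absorption A = 6·0.93 + 2.8·0.02 + 168·0.04 + 168·0.05 + 303.2·0.11
  = 5.580 + 0.056 + 6.720 + 8.400 + 33.352 = 54.108 m² sabins.
V = 14·12·6 = 1008 m³.
RT60 = 0.161 · V / A = 0.161 × 1008 / 54.108 = 2.999 s.

2.999 s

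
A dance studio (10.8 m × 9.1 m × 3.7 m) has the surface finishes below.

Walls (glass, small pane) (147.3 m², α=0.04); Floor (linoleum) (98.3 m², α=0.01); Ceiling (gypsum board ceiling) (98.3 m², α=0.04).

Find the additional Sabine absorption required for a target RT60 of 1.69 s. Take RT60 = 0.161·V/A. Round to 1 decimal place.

A₁ = Σ Sᵢαᵢ = 147.3·0.04 + 98.3·0.01 + 98.3·0.04 = 10.807 sabins.
V = 363.636 m³. Required absorption A₂ = 0.161 × 363.636 / 1.69 = 34.642 sabins.
Shortfall: 34.642 − 10.807 = 23.8 sabins.

23.8 sabins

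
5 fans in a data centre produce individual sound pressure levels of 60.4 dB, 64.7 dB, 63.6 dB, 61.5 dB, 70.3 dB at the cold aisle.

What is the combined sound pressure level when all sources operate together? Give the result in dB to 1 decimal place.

72.7 dB

Sum in the linear (power) domain: Σ 10^(Lᵢ/10) = 10^(60.4/10) + 10^(64.7/10) + 10^(63.6/10) + 10^(61.5/10) + 10^(70.3/10) = 1.847e+07.
L_total = 10·log₁₀(1.847e+07) = 72.7 dB.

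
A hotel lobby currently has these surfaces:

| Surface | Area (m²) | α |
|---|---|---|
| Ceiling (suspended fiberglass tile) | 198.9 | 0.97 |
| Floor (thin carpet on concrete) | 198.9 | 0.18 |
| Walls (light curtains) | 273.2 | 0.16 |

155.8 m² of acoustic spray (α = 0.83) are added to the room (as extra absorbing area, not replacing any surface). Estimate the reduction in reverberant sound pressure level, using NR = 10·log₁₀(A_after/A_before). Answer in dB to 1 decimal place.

A_before = Σ Sᵢαᵢ = 198.9·0.97 + 198.9·0.18 + 273.2·0.16 = 272.447 sabins.
Treatment contributes 155.8·0.83 = 129.314 sabins.
A_after = 272.447 + 129.314 = 401.761 sabins.
NR = 10·log₁₀(401.761/272.447) = 1.7 dB.

1.7 dB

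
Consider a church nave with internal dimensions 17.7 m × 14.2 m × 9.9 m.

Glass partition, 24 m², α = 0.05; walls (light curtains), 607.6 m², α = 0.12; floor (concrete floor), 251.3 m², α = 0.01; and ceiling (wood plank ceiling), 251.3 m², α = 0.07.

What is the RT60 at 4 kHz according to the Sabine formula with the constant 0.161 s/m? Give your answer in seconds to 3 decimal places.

4.252 seconds

A = Σ Sᵢαᵢ = 24·0.05 + 607.6·0.12 + 251.3·0.01 + 251.3·0.07 = 94.216 sabins.
Room volume: 2488.266 m³.
T = 0.161 V/A = 0.161·2488.266/94.216 = 4.252 s.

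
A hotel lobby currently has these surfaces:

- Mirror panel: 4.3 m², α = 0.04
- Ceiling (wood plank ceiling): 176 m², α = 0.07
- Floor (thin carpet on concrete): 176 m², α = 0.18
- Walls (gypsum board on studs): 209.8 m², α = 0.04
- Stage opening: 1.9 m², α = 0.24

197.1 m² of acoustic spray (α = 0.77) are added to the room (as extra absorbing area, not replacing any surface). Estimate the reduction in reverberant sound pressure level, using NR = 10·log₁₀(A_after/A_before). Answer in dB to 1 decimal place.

Summing Sᵢαᵢ: 0.172 + 12.320 + 31.680 + 8.392 + 0.456 → A_before = 53.020 sabins.
Treatment contributes 197.1·0.77 = 151.767 sabins.
A_after = 53.020 + 151.767 = 204.787 sabins.
NR = 10·log₁₀(204.787/53.020) = 5.9 dB.

5.9 dB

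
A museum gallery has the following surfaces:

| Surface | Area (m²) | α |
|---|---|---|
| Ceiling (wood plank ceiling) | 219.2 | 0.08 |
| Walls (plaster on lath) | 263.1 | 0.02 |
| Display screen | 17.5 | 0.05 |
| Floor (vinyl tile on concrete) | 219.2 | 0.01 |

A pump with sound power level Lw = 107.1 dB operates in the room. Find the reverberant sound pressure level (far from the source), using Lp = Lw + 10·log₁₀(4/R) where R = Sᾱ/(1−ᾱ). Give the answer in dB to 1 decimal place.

98.8 dB

A = 25.865 sabins; S = 719.0 m².
ᾱ = 0.0360, so room constant R = A/(1−ᾱ) = 26.831 m².
Lp = 107.1 + 10·log₁₀(4/26.831) = 107.1 + (-8.27) = 98.8 dB.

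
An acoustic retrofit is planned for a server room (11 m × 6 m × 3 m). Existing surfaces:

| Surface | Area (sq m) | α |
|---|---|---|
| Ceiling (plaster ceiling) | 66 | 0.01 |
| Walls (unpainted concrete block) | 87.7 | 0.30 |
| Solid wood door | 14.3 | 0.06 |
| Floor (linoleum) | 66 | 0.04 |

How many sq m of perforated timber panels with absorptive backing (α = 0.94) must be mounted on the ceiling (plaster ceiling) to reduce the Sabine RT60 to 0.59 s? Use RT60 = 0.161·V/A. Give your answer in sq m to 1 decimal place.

25.3

Summing Sᵢαᵢ: 0.660 + 26.310 + 0.858 + 2.640 → A₁ = 30.468 sabins.
V = 198 m³. Target absorption A₂ = 0.161 × 198 / 0.59 = 54.031 sabins.
Absorption to add: 54.031 − 30.468 = 23.563 sabins.
Each sq m of panel replacing the ceiling (plaster ceiling) adds (0.94 − 0.01) = 0.93 sabins.
Panel area = 23.563 / 0.93 = 25.3 sq m.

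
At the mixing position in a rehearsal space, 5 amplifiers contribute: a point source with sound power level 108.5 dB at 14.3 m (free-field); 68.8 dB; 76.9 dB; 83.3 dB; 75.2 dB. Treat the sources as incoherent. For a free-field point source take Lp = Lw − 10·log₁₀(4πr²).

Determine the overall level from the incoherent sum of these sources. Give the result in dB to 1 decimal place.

Source at 14.3 m: Lp = 108.5 − 10·log₁₀(4π·14.3²) = 108.5 − 10·log₁₀(2569.697) = 74.4 dB.
Sum in the linear (power) domain: Σ 10^(Lᵢ/10) = 10^(74.4/10) + 10^(68.8/10) + 10^(76.9/10) + 10^(83.3/10) + 10^(75.2/10) = 3.31e+08.
Combined level = 10 log₁₀(3.31e+08) = 85.2 dB.

85.2 dB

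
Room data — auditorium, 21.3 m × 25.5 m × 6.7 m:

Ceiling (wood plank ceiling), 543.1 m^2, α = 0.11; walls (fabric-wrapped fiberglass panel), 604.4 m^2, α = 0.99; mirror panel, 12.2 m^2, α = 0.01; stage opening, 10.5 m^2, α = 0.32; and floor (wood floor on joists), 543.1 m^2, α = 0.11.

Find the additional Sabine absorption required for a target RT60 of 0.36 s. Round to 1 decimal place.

906.2 sabins

Summing Sᵢαᵢ: 59.741 + 598.356 + 0.122 + 3.360 + 59.741 → A₁ = 721.320 sabins.
Target A₂ = 0.161·3639.105/0.36 = 1627.489 sabins (V = 3639.105 m³).
Additional absorption ΔA = 1627.489 − 721.320 = 906.2 sabins.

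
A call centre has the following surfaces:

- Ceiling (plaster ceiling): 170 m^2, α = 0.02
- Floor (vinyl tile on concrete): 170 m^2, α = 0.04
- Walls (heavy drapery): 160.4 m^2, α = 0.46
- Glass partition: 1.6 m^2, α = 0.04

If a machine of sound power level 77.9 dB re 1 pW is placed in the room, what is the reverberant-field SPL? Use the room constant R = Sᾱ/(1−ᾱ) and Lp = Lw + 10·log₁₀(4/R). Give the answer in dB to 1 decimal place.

63.9 dB

A = 84.048 sabins; S = 502.0 m^2.
ᾱ = 84.048/502.0 = 0.1674; R = Sᾱ/(1−ᾱ) = 84.048/(1−0.1674) = 100.946 m^2.
Lp = Lw + 10 log₁₀(4/R) = 77.9 -14.02 = 63.9 dB.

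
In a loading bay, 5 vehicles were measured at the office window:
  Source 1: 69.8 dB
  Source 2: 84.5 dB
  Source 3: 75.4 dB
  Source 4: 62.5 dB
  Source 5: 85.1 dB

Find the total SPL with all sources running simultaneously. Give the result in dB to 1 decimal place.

88.1 dB

Converting to relative power and adding: 10^(69.8/10) + 10^(84.5/10) + 10^(75.4/10) + 10^(62.5/10) + 10^(85.1/10) = 6.514e+08.
Combined level = 10 log₁₀(6.514e+08) = 88.1 dB.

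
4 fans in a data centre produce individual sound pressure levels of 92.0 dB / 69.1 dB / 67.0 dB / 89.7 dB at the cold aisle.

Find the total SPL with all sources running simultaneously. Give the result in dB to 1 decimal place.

Sum in the linear (power) domain: Σ 10^(Lᵢ/10) = 10^(92.0/10) + 10^(69.1/10) + 10^(67.0/10) + 10^(89.7/10) = 2.531e+09.
Combined level = 10 log₁₀(2.531e+09) = 94.0 dB.

94.0 dB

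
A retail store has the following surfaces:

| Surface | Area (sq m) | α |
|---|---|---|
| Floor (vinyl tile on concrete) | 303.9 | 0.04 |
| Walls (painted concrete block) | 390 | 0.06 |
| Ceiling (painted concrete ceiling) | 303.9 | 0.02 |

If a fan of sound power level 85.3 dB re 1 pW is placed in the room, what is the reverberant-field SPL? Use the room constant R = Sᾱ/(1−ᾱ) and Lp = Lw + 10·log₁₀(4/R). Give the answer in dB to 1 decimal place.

Σ(Sᵢαᵢ) = 303.9·0.04 + 390·0.06 + 303.9·0.02 = 41.634; total area S = 997.8 sq m.
ᾱ = 41.634/997.8 = 0.0417; R = Sᾱ/(1−ᾱ) = 41.634/(1−0.0417) = 43.446 sq m.
Lp = 85.3 + 10·log₁₀(4/43.446) = 85.3 + (-10.36) = 74.9 dB.

74.9 dB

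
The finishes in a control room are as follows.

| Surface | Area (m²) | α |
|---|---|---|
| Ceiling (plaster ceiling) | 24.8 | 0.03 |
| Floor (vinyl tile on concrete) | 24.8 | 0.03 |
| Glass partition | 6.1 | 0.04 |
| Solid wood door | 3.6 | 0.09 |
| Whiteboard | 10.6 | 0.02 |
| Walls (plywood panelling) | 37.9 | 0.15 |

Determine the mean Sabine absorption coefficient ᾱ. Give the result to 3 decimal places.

0.074

Total surface area S = 107.8 m².
A = 24.8·0.03 + 24.8·0.03 + 6.1·0.04 + 3.6·0.09 + 10.6·0.02 + 37.9·0.15 = 7.953 sabins.
ᾱ = 7.953 / 107.8 = 0.074.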